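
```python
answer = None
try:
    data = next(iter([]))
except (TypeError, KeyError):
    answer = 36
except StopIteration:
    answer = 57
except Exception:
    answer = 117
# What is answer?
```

Step-by-step execution trace:
1. `data = next(iter([]))` raises StopIteration.
2. `except (TypeError, KeyError)` does not match StopIteration; skipped.
3. `except StopIteration` matches (exact type match) → answer = 57.
4. `except Exception` is not reached.
Result: 57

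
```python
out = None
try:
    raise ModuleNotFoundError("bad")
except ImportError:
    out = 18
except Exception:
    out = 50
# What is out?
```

Step-by-step execution trace:
1. `raise ModuleNotFoundError(...)` raises ModuleNotFoundError.
2. `except ImportError` matches (ModuleNotFoundError is a subclass of ImportError) → out = 18.
3. `except Exception` is not reached.
Result: 18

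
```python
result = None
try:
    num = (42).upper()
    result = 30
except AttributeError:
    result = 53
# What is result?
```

Step-by-step execution trace:
1. `num = (42).upper()` raises AttributeError.
2. `result = 30` is not reached.
3. `except AttributeError` matches → result = 53.
Result: 53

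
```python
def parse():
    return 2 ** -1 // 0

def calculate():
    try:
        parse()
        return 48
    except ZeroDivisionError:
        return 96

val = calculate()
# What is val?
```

Step-by-step execution trace:
1. `calculate()` calls `parse()`.
2. `parse()` evaluates `2 ** -1 // 0`, which raises ZeroDivisionError; it propagates to the caller.
3. `return 48` is not reached.
4. `except ZeroDivisionError` in calculate matches → returns 96.
5. val = 96.
Result: 96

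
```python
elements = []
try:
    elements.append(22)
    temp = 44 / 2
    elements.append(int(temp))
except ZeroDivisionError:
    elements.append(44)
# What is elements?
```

Step-by-step execution trace:
1. try: `elements.append(22)` → elements = [22].
2. `temp = 44 / 2` → temp = 22.0. No exception raised.
3. `elements.append(int(temp))` → elements = [22, 22].
4. `except ZeroDivisionError` is skipped (no exception was raised).
Result: [22, 22]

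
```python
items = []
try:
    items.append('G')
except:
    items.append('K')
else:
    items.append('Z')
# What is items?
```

Step-by-step execution trace:
1. try: `items.append('G')` → items = ['G']. No exception raised.
2. `except` is skipped.
3. `else` runs (try completed without exception): `items.append('Z')` → items = ['G', 'Z'].
Result: ['G', 'Z']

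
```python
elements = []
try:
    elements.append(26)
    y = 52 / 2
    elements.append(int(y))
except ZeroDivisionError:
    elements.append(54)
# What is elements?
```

Step-by-step execution trace:
1. try: `elements.append(26)` → elements = [26].
2. `y = 52 / 2` → y = 26.0. No exception raised.
3. `elements.append(int(y))` → elements = [26, 26].
4. `except ZeroDivisionError` is skipped (no exception was raised).
Result: [26, 26]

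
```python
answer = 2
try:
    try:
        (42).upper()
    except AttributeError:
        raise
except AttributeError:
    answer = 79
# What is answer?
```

Step-by-step execution trace:
1. Inner try: `(42).upper()` raises AttributeError.
2. Inner `except AttributeError` matches; bare `raise` re-raises the same AttributeError.
3. Outer `except AttributeError` matches → answer = 79.
Result: 79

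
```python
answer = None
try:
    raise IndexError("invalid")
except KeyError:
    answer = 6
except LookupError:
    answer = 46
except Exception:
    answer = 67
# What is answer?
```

Step-by-step execution trace:
1. `raise IndexError(...)` raises IndexError.
2. `except KeyError` does not match (IndexError is not a subclass of KeyError); skipped.
3. `except LookupError` matches (IndexError is a subclass of LookupError) → answer = 46.
4. `except Exception` is not reached.
Result: 46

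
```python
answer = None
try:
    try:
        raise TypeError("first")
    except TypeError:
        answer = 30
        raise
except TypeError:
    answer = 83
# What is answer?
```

Step-by-step execution trace:
1. Inner try: `raise TypeError("first")` raises TypeError.
2. Inner `except TypeError` matches → answer = 30.
3. bare `raise` re-raises the same TypeError.
4. Outer `except TypeError` matches → answer = 83.
Result: 83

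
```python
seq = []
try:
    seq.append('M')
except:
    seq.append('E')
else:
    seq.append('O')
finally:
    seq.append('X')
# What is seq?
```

Step-by-step execution trace:
1. try: `seq.append('M')` → seq = ['M']. No exception raised.
2. `except` is skipped.
3. `else` runs: `seq.append('O')` → seq = ['M', 'O'].
4. `finally` always runs: `seq.append('X')` → seq = ['M', 'O', 'X'].
Result: ['M', 'O', 'X']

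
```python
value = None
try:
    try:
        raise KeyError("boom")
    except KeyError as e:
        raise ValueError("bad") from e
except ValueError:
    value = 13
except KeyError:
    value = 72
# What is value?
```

Step-by-step execution trace:
1. Inner try raises KeyError; inner `except KeyError as e` catches it.
2. `raise ValueError(...) from e` raises ValueError (KeyError is attached as __cause__, but only ValueError is active).
3. Outer `except ValueError` matches → value = 13.
4. `except KeyError` is not reached.
Result: 13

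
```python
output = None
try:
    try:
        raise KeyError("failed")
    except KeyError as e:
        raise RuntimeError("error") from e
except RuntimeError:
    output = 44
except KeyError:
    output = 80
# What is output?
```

Step-by-step execution trace:
1. Inner try raises KeyError; inner `except KeyError as e` catches it.
2. `raise RuntimeError(...) from e` raises RuntimeError (KeyError is attached as __cause__, but only RuntimeError is active).
3. Outer `except RuntimeError` matches → output = 44.
4. `except KeyError` is not reached.
Result: 44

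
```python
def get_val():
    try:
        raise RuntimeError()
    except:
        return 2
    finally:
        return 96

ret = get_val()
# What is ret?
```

Step-by-step execution trace:
1. `get_val()` enters try: `raise RuntimeError()` raises RuntimeError.
2. bare `except` matches → `return 2` sets pending return value 2.
3. Before returning, `finally: return 96` runs and overrides the pending return.
4. get_val() returns 96 → ret = 96.
Result: 96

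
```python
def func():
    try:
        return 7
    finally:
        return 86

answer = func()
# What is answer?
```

Step-by-step execution trace:
1. `func()` enters try: `return 7` sets pending return value 7.
2. Before returning, `finally: return 86` runs and overrides the pending return.
3. func() returns 86 → answer = 86.
Result: 86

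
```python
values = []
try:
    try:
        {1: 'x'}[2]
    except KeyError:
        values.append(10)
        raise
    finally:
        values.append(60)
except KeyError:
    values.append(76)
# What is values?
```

Step-by-step execution trace:
1. Inner try: `{1: 'x'}[2]` raises KeyError.
2. Inner `except KeyError` matches → `values.append(10)` → values = [10].
3. bare `raise` re-raises KeyError.
4. Inner `finally` runs during unwinding: `values.append(60)` → values = [10, 60].
5. Outer `except KeyError` matches → `values.append(76)` → values = [10, 60, 76].
Result: [10, 60, 76]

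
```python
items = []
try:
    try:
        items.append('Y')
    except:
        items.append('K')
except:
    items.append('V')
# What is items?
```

Step-by-step execution trace:
1. Inner try: `items.append('Y')` → items = ['Y']. No exception raised.
2. Inner `except` is skipped.
3. Inner try completes normally; outer `except` is skipped.
Result: ['Y']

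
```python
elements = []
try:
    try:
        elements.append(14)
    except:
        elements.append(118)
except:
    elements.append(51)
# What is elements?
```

Step-by-step execution trace:
1. Inner try: `elements.append(14)` → elements = [14]. No exception raised.
2. Inner `except` is skipped.
3. Inner try completes normally; outer `except` is skipped.
Result: [14]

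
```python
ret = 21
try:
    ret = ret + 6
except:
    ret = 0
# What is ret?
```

Step-by-step execution trace:
1. ret starts at 21.
2. try: `ret = ret + 6` → ret = 27. No exception raised.
3. `except` is skipped.
Result: 27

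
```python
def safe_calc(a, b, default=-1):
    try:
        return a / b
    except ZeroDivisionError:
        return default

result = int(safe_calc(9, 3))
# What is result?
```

Step-by-step execution trace:
1. `safe_calc(9, 3)` enters try: `return 9 / 3` → returns 3.0. No exception raised.
2. `except ZeroDivisionError` is skipped.
3. `int(3.0)` → 3 → result = 3.
Result: 3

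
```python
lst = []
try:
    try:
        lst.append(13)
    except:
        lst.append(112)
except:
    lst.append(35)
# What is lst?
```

Step-by-step execution trace:
1. Inner try: `lst.append(13)` → lst = [13]. No exception raised.
2. Inner `except` is skipped.
3. Inner try completes normally; outer `except` is skipped.
Result: [13]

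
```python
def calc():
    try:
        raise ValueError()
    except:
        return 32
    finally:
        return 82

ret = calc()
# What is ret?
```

Step-by-step execution trace:
1. `calc()` enters try: `raise ValueError()` raises ValueError.
2. bare `except` matches → `return 32` sets pending return value 32.
3. Before returning, `finally: return 82` runs and overrides the pending return.
4. calc() returns 82 → ret = 82.
Result: 82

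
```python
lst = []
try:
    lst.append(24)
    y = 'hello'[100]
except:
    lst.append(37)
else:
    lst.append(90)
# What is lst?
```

Step-by-step execution trace:
1. try: `lst.append(24)` → lst = [24].
2. `y = 'hello'[100]` raises IndexError.
3. bare `except` matches → `lst.append(37)` → lst = [24, 37].
4. `else` is skipped (an exception was raised).
Result: [24, 37]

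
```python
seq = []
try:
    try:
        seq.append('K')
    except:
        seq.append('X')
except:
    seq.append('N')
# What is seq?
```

Step-by-step execution trace:
1. Inner try: `seq.append('K')` → seq = ['K']. No exception raised.
2. Inner `except` is skipped.
3. Inner try completes normally; outer `except` is skipped.
Result: ['K']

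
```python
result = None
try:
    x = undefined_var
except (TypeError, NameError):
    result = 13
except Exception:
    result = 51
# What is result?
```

Step-by-step execution trace:
1. `x = undefined_var` raises NameError.
2. `except (TypeError, NameError)` matches (NameError is in the tuple) → result = 13.
3. `except Exception` is not reached.
Result: 13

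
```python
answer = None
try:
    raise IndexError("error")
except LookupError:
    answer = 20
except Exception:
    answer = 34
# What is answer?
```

Step-by-step execution trace:
1. `raise IndexError(...)` raises IndexError.
2. `except LookupError` matches (IndexError is a subclass of LookupError) → answer = 20.
3. `except Exception` is not reached.
Result: 20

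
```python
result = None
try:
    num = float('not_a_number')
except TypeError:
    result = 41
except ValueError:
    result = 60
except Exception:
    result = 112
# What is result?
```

Step-by-step execution trace:
1. `num = float('not_a_number')` raises ValueError.
2. `except TypeError` does not match ValueError; skipped.
3. `except ValueError` matches → result = 60.
4. Remaining except clauses are skipped.
Result: 60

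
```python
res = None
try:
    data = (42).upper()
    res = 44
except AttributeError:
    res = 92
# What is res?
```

Step-by-step execution trace:
1. `data = (42).upper()` raises AttributeError.
2. `res = 44` is not reached.
3. `except AttributeError` matches → res = 92.
Result: 92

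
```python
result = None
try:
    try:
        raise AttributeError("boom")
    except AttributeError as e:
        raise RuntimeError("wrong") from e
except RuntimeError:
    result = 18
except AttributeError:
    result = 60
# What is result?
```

Step-by-step execution trace:
1. Inner try raises AttributeError; inner `except AttributeError as e` catches it.
2. `raise RuntimeError(...) from e` raises RuntimeError (AttributeError is attached as __cause__, but only RuntimeError is active).
3. Outer `except RuntimeError` matches → result = 18.
4. `except AttributeError` is not reached.
Result: 18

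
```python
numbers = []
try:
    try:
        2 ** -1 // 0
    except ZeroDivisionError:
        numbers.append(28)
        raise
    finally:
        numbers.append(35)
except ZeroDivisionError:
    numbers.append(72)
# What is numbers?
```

Step-by-step execution trace:
1. Inner try: `2 ** -1 // 0` raises ZeroDivisionError.
2. Inner `except ZeroDivisionError` matches → `numbers.append(28)` → numbers = [28].
3. bare `raise` re-raises ZeroDivisionError.
4. Inner `finally` runs during unwinding: `numbers.append(35)` → numbers = [28, 35].
5. Outer `except ZeroDivisionError` matches → `numbers.append(72)` → numbers = [28, 35, 72].
Result: [28, 35, 72]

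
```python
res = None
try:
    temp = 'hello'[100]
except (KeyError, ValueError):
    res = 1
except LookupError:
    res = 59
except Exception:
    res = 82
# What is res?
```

Step-by-step execution trace:
1. `temp = 'hello'[100]` raises IndexError.
2. `except (KeyError, ValueError)` does not match IndexError; skipped.
3. `except LookupError` matches (IndexError is a subclass of LookupError) → res = 59.
4. `except Exception` is not reached.
Result: 59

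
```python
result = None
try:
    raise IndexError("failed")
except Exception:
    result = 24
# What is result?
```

Step-by-step execution trace:
1. `raise IndexError(...)` raises IndexError.
2. `except Exception` matches (IndexError is a subclass of Exception) → result = 24.
Result: 24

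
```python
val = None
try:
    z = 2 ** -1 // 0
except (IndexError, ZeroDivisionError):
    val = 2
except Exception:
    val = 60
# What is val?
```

Step-by-step execution trace:
1. `z = 2 ** -1 // 0` raises ZeroDivisionError.
2. `except (IndexError, ZeroDivisionError)` matches (ZeroDivisionError is in the tuple) → val = 2.
3. `except Exception` is not reached.
Result: 2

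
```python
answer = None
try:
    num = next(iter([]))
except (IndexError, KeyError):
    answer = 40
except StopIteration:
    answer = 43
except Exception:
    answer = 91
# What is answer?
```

Step-by-step execution trace:
1. `num = next(iter([]))` raises StopIteration.
2. `except (IndexError, KeyError)` does not match StopIteration; skipped.
3. `except StopIteration` matches (exact type match) → answer = 43.
4. `except Exception` is not reached.
Result: 43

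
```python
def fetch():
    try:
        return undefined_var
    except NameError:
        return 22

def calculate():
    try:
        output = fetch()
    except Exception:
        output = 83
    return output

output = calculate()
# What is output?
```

Step-by-step execution trace:
1. `calculate()` calls `fetch()`.
2. In fetch: `undefined_var` raises NameError; `except NameError` catches it → returns 22.
3. In calculate: `output = fetch()` → output = 22. No exception reaches calculate.
4. `except Exception` is skipped; calculate returns 22.
5. output = 22.
Result: 22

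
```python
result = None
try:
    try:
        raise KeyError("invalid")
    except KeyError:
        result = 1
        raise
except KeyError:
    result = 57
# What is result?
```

Step-by-step execution trace:
1. Inner try: `raise KeyError("invalid")` raises KeyError.
2. Inner `except KeyError` matches → result = 1.
3. bare `raise` re-raises the same KeyError.
4. Outer `except KeyError` matches → result = 57.
Result: 57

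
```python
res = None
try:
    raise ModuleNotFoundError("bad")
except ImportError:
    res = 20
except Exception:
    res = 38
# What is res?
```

Step-by-step execution trace:
1. `raise ModuleNotFoundError(...)` raises ModuleNotFoundError.
2. `except ImportError` matches (ModuleNotFoundError is a subclass of ImportError) → res = 20.
3. `except Exception` is not reached.
Result: 20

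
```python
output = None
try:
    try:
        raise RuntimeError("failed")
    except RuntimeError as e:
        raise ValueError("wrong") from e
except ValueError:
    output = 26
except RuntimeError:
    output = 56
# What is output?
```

Step-by-step execution trace:
1. Inner try raises RuntimeError; inner `except RuntimeError as e` catches it.
2. `raise ValueError(...) from e` raises ValueError (RuntimeError is attached as __cause__, but only ValueError is active).
3. Outer `except ValueError` matches → output = 26.
4. `except RuntimeError` is not reached.
Result: 26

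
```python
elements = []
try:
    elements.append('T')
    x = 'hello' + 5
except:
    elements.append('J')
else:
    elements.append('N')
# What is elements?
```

Step-by-step execution trace:
1. try: `elements.append('T')` → elements = ['T'].
2. `x = 'hello' + 5` raises TypeError.
3. bare `except` matches → `elements.append('J')` → elements = ['T', 'J'].
4. `else` is skipped (an exception was raised).
Result: ['T', 'J']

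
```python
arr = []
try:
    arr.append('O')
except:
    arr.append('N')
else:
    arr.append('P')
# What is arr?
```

Step-by-step execution trace:
1. try: `arr.append('O')` → arr = ['O']. No exception raised.
2. `except` is skipped.
3. `else` runs (try completed without exception): `arr.append('P')` → arr = ['O', 'P'].
Result: ['O', 'P']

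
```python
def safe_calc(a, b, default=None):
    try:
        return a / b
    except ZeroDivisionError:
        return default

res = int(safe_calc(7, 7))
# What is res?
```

Step-by-step execution trace:
1. `safe_calc(7, 7)` enters try: `return 7 / 7` → returns 1.0. No exception raised.
2. `except ZeroDivisionError` is skipped.
3. `int(1.0)` → 1 → res = 1.
Result: 1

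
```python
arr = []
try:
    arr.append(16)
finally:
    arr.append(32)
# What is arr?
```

Step-by-step execution trace:
1. try: `arr.append(16)` → arr = [16].
2. The try body completes without raising.
3. finally always runs: `arr.append(32)` → arr = [16, 32].
Result: [16, 32]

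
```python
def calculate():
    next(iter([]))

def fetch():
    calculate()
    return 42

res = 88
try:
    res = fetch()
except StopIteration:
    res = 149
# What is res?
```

Step-by-step execution trace:
1. res starts at 88.
2. try: `fetch()` calls `calculate()`.
3. `calculate()` evaluates `next(iter([]))`, which raises StopIteration; it propagates through fetch (uncaught).
4. `return 42` in fetch is not reached; the assignment to res does not complete.
5. `except StopIteration` matches → res = 149.
Result: 149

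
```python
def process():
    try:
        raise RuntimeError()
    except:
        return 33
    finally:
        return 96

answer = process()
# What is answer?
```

Step-by-step execution trace:
1. `process()` enters try: `raise RuntimeError()` raises RuntimeError.
2. bare `except` matches → `return 33` sets pending return value 33.
3. Before returning, `finally: return 96` runs and overrides the pending return.
4. process() returns 96 → answer = 96.
Result: 96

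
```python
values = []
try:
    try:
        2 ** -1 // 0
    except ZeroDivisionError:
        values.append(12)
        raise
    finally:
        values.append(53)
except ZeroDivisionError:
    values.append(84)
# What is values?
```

Step-by-step execution trace:
1. Inner try: `2 ** -1 // 0` raises ZeroDivisionError.
2. Inner `except ZeroDivisionError` matches → `values.append(12)` → values = [12].
3. bare `raise` re-raises ZeroDivisionError.
4. Inner `finally` runs during unwinding: `values.append(53)` → values = [12, 53].
5. Outer `except ZeroDivisionError` matches → `values.append(84)` → values = [12, 53, 84].
Result: [12, 53, 84]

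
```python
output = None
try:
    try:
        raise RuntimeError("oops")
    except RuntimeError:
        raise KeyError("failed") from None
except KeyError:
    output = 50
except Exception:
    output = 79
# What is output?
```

Step-by-step execution trace:
1. Inner try raises RuntimeError; inner `except RuntimeError` catches it.
2. `raise KeyError(...) from None` raises KeyError (from None suppresses __context__, but the active exception is still KeyError).
3. Outer `except KeyError` matches → output = 50.
4. `except Exception` is not reached.
Result: 50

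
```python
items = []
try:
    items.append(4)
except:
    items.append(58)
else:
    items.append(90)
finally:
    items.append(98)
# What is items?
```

Step-by-step execution trace:
1. try: `items.append(4)` → items = [4]. No exception raised.
2. `except` is skipped.
3. `else` runs: `items.append(90)` → items = [4, 90].
4. `finally` always runs: `items.append(98)` → items = [4, 90, 98].
Result: [4, 90, 98]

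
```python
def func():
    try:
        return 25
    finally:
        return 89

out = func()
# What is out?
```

Step-by-step execution trace:
1. `func()` enters try: `return 25` sets pending return value 25.
2. Before returning, `finally: return 89` runs and overrides the pending return.
3. func() returns 89 → out = 89.
Result: 89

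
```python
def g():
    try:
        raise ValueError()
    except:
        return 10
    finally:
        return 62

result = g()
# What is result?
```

Step-by-step execution trace:
1. `g()` enters try: `raise ValueError()` raises ValueError.
2. bare `except` matches → `return 10` sets pending return value 10.
3. Before returning, `finally: return 62` runs and overrides the pending return.
4. g() returns 62 → result = 62.
Result: 62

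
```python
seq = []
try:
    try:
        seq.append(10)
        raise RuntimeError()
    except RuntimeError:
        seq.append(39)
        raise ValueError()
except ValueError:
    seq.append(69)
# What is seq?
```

Step-by-step execution trace:
1. Inner try: `seq.append(10)` → seq = [10].
2. `raise RuntimeError()` raises RuntimeError.
3. Inner `except RuntimeError` matches → `seq.append(39)` → seq = [10, 39].
4. `raise ValueError()` raises ValueError; propagates to outer try.
5. Outer `except ValueError` matches → `seq.append(69)` → seq = [10, 39, 69].
Result: [10, 39, 69]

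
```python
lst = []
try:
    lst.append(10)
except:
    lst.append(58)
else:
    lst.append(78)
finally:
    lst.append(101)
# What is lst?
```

Step-by-step execution trace:
1. try: `lst.append(10)` → lst = [10]. No exception raised.
2. `except` is skipped.
3. `else` runs: `lst.append(78)` → lst = [10, 78].
4. `finally` always runs: `lst.append(101)` → lst = [10, 78, 101].
Result: [10, 78, 101]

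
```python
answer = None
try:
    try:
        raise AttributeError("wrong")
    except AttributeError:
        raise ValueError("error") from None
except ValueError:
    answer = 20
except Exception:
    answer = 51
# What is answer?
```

Step-by-step execution trace:
1. Inner try raises AttributeError; inner `except AttributeError` catches it.
2. `raise ValueError(...) from None` raises ValueError (from None suppresses __context__, but the active exception is still ValueError).
3. Outer `except ValueError` matches → answer = 20.
4. `except Exception` is not reached.
Result: 20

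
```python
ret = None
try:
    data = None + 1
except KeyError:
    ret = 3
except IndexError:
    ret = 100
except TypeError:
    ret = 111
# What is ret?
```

Step-by-step execution trace:
1. `data = None + 1` raises TypeError.
2. `except KeyError` does not match TypeError; skipped.
3. `except IndexError` does not match TypeError; skipped.
4. `except TypeError` matches → ret = 111.
Result: 111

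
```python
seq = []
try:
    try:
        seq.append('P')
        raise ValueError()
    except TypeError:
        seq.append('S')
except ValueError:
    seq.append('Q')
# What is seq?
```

Step-by-step execution trace:
1. Inner try: `seq.append('P')` → seq = ['P'].
2. `raise ValueError()` raises ValueError.
3. Inner `except TypeError` does not match ValueError; exception propagates to outer try.
4. Outer `except ValueError` matches → `seq.append('Q')` → seq = ['P', 'Q'].
Result: ['P', 'Q']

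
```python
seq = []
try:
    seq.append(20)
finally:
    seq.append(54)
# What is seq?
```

Step-by-step execution trace:
1. try: `seq.append(20)` → seq = [20].
2. The try body completes without raising.
3. finally always runs: `seq.append(54)` → seq = [20, 54].
Result: [20, 54]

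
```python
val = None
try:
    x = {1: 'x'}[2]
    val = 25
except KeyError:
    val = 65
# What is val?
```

Step-by-step execution trace:
1. `x = {1: 'x'}[2]` raises KeyError.
2. `val = 25` is not reached.
3. `except KeyError` matches → val = 65.
Result: 65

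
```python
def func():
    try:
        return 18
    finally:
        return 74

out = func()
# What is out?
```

Step-by-step execution trace:
1. `func()` enters try: `return 18` sets pending return value 18.
2. Before returning, `finally: return 74` runs and overrides the pending return.
3. func() returns 74 → out = 74.
Result: 74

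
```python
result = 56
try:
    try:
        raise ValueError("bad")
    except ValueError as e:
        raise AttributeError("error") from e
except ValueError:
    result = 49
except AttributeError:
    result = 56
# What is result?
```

Step-by-step execution trace:
1. Inner try raises ValueError; inner `except ValueError as e` catches it.
2. `raise AttributeError(...) from e` raises AttributeError (ValueError is attached as __cause__, but only AttributeError is active).
3. Outer `except ValueError` does not match AttributeError; skipped.
4. Outer `except AttributeError` matches → result = 56.
Result: 56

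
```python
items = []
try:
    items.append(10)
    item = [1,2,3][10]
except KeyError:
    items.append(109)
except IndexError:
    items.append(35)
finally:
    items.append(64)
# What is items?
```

Step-by-step execution trace:
1. try: `items.append(10)` → items = [10].
2. `item = [1,2,3][10]` raises IndexError.
3. `except KeyError` does not match IndexError; skipped.
4. `except IndexError` matches → `items.append(35)` → items = [10, 35].
5. finally always runs: `items.append(64)` → items = [10, 35, 64].
Result: [10, 35, 64]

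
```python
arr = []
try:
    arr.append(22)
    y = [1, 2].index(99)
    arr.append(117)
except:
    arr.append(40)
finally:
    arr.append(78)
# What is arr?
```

Step-by-step execution trace:
1. try: `arr.append(22)` → arr = [22].
2. `y = [1, 2].index(99)` raises ValueError; `arr.append(117)` is not reached.
3. bare `except` matches → `arr.append(40)` → arr = [22, 40].
4. finally always runs: `arr.append(78)` → arr = [22, 40, 78].
Result: [22, 40, 78]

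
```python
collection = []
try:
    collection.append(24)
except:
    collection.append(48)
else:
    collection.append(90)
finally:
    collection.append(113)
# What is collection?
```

Step-by-step execution trace:
1. try: `collection.append(24)` → collection = [24]. No exception raised.
2. `except` is skipped.
3. `else` runs: `collection.append(90)` → collection = [24, 90].
4. `finally` always runs: `collection.append(113)` → collection = [24, 90, 113].
Result: [24, 90, 113]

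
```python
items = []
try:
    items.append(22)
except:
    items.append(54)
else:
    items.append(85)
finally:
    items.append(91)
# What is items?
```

Step-by-step execution trace:
1. try: `items.append(22)` → items = [22]. No exception raised.
2. `except` is skipped.
3. `else` runs: `items.append(85)` → items = [22, 85].
4. `finally` always runs: `items.append(91)` → items = [22, 85, 91].
Result: [22, 85, 91]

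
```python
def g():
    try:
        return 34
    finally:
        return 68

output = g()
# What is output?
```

Step-by-step execution trace:
1. `g()` enters try: `return 34` sets pending return value 34.
2. Before returning, `finally: return 68` runs and overrides the pending return.
3. g() returns 68 → output = 68.
Result: 68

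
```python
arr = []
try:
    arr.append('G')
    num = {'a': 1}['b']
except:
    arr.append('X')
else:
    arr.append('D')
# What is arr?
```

Step-by-step execution trace:
1. try: `arr.append('G')` → arr = ['G'].
2. `num = {'a': 1}['b']` raises KeyError.
3. bare `except` matches → `arr.append('X')` → arr = ['G', 'X'].
4. `else` is skipped (an exception was raised).
Result: ['G', 'X']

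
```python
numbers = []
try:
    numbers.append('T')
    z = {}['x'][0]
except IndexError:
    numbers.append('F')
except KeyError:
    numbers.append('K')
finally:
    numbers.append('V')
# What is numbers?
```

Step-by-step execution trace:
1. try: `numbers.append('T')` → numbers = ['T'].
2. `z = {}['x'][0]` raises KeyError.
3. `except IndexError` does not match KeyError; skipped.
4. `except KeyError` matches → `numbers.append('K')` → numbers = ['T', 'K'].
5. finally always runs: `numbers.append('V')` → numbers = ['T', 'K', 'V'].
Result: ['T', 'K', 'V']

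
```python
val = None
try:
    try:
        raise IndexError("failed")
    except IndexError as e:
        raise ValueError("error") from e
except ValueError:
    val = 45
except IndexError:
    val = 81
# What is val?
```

Step-by-step execution trace:
1. Inner try raises IndexError; inner `except IndexError as e` catches it.
2. `raise ValueError(...) from e` raises ValueError (IndexError is attached as __cause__, but only ValueError is active).
3. Outer `except ValueError` matches → val = 45.
4. `except IndexError` is not reached.
Result: 45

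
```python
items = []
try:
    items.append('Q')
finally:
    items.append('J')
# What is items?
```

Step-by-step execution trace:
1. try: `items.append('Q')` → items = ['Q'].
2. The try body completes without raising.
3. finally always runs: `items.append('J')` → items = ['Q', 'J'].
Result: ['Q', 'J']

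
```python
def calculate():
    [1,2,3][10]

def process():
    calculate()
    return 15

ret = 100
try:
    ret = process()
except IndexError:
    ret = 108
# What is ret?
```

Step-by-step execution trace:
1. ret starts at 100.
2. try: `process()` calls `calculate()`.
3. `calculate()` evaluates `[1,2,3][10]`, which raises IndexError; it propagates through process (uncaught).
4. `return 15` in process is not reached; the assignment to ret does not complete.
5. `except IndexError` matches → ret = 108.
Result: 108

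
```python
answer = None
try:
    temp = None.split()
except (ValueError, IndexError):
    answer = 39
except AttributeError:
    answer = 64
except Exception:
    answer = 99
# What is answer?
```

Step-by-step execution trace:
1. `temp = None.split()` raises AttributeError.
2. `except (ValueError, IndexError)` does not match AttributeError; skipped.
3. `except AttributeError` matches (exact type match) → answer = 64.
4. `except Exception` is not reached.
Result: 64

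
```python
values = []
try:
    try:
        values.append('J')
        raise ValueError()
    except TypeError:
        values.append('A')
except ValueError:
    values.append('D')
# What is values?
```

Step-by-step execution trace:
1. Inner try: `values.append('J')` → values = ['J'].
2. `raise ValueError()` raises ValueError.
3. Inner `except TypeError` does not match ValueError; exception propagates to outer try.
4. Outer `except ValueError` matches → `values.append('D')` → values = ['J', 'D'].
Result: ['J', 'D']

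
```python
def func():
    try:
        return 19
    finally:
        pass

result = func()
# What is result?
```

Step-by-step execution trace:
1. `func()` enters try: `return 19` sets pending return value 19.
2. Before returning, `finally: pass` runs (no effect).
3. func() returns 19 → result = 19.
Result: 19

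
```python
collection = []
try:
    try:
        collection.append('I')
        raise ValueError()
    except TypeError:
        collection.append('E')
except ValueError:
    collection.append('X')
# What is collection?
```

Step-by-step execution trace:
1. Inner try: `collection.append('I')` → collection = ['I'].
2. `raise ValueError()` raises ValueError.
3. Inner `except TypeError` does not match ValueError; exception propagates to outer try.
4. Outer `except ValueError` matches → `collection.append('X')` → collection = ['I', 'X'].
Result: ['I', 'X']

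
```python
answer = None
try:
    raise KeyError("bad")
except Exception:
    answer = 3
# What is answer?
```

Step-by-step execution trace:
1. `raise KeyError(...)` raises KeyError.
2. `except Exception` matches (KeyError is a subclass of Exception) → answer = 3.
Result: 3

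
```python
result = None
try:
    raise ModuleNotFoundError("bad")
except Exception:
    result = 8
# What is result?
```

Step-by-step execution trace:
1. `raise ModuleNotFoundError(...)` raises ModuleNotFoundError.
2. `except Exception` matches (ModuleNotFoundError is a subclass of Exception) → result = 8.
Result: 8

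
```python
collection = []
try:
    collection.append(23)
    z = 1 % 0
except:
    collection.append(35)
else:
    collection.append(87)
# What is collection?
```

Step-by-step execution trace:
1. try: `collection.append(23)` → collection = [23].
2. `z = 1 % 0` raises ZeroDivisionError.
3. bare `except` matches → `collection.append(35)` → collection = [23, 35].
4. `else` is skipped (an exception was raised).
Result: [23, 35]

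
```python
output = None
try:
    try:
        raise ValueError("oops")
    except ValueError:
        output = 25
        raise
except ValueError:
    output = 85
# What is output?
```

Step-by-step execution trace:
1. Inner try: `raise ValueError("oops")` raises ValueError.
2. Inner `except ValueError` matches → output = 25.
3. bare `raise` re-raises the same ValueError.
4. Outer `except ValueError` matches → output = 85.
Result: 85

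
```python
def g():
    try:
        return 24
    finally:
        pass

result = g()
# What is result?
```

Step-by-step execution trace:
1. `g()` enters try: `return 24` sets pending return value 24.
2. Before returning, `finally: pass` runs (no effect).
3. g() returns 24 → result = 24.
Result: 24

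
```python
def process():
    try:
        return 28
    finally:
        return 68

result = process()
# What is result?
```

Step-by-step execution trace:
1. `process()` enters try: `return 28` sets pending return value 28.
2. Before returning, `finally: return 68` runs and overrides the pending return.
3. process() returns 68 → result = 68.
Result: 68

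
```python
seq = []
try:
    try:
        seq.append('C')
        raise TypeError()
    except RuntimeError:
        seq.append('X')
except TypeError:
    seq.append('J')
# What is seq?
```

Step-by-step execution trace:
1. Inner try: `seq.append('C')` → seq = ['C'].
2. `raise TypeError()` raises TypeError.
3. Inner `except RuntimeError` does not match TypeError; exception propagates to outer try.
4. Outer `except TypeError` matches → `seq.append('J')` → seq = ['C', 'J'].
Result: ['C', 'J']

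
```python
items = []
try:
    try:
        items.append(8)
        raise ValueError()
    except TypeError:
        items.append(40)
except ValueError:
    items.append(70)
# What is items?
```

Step-by-step execution trace:
1. Inner try: `items.append(8)` → items = [8].
2. `raise ValueError()` raises ValueError.
3. Inner `except TypeError` does not match ValueError; exception propagates to outer try.
4. Outer `except ValueError` matches → `items.append(70)` → items = [8, 70].
Result: [8, 70]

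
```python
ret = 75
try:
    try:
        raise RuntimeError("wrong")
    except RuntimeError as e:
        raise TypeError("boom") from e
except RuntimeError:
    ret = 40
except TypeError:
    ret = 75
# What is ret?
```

Step-by-step execution trace:
1. Inner try raises RuntimeError; inner `except RuntimeError as e` catches it.
2. `raise TypeError(...) from e` raises TypeError (RuntimeError is attached as __cause__, but only TypeError is active).
3. Outer `except RuntimeError` does not match TypeError; skipped.
4. Outer `except TypeError` matches → ret = 75.
Result: 75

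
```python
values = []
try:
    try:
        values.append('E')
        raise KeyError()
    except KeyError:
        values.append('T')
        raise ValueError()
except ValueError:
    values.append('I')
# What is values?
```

Step-by-step execution trace:
1. Inner try: `values.append('E')` → values = ['E'].
2. `raise KeyError()` raises KeyError.
3. Inner `except KeyError` matches → `values.append('T')` → values = ['E', 'T'].
4. `raise ValueError()` raises ValueError; propagates to outer try.
5. Outer `except ValueError` matches → `values.append('I')` → values = ['E', 'T', 'I'].
Result: ['E', 'T', 'I']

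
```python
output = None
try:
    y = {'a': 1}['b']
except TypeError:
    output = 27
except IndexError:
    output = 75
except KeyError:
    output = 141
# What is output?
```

Step-by-step execution trace:
1. `y = {'a': 1}['b']` raises KeyError.
2. `except TypeError` does not match KeyError; skipped.
3. `except IndexError` does not match KeyError; skipped.
4. `except KeyError` matches → output = 141.
Result: 141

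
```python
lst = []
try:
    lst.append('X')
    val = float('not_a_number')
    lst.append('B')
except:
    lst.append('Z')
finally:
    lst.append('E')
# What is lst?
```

Step-by-step execution trace:
1. try: `lst.append('X')` → lst = ['X'].
2. `val = float('not_a_number')` raises ValueError; `lst.append('B')` is not reached.
3. bare `except` matches → `lst.append('Z')` → lst = ['X', 'Z'].
4. finally always runs: `lst.append('E')` → lst = ['X', 'Z', 'E'].
Result: ['X', 'Z', 'E']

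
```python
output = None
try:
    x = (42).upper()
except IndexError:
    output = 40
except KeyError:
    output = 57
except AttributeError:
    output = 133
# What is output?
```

Step-by-step execution trace:
1. `x = (42).upper()` raises AttributeError.
2. `except IndexError` does not match AttributeError; skipped.
3. `except KeyError` does not match AttributeError; skipped.
4. `except AttributeError` matches → output = 133.
Result: 133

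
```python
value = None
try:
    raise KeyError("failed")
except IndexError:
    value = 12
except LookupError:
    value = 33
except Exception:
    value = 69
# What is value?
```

Step-by-step execution trace:
1. `raise KeyError(...)` raises KeyError.
2. `except IndexError` does not match (KeyError is not a subclass of IndexError); skipped.
3. `except LookupError` matches (KeyError is a subclass of LookupError) → value = 33.
4. `except Exception` is not reached.
Result: 33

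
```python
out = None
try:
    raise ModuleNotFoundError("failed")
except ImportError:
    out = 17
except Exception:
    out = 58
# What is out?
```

Step-by-step execution trace:
1. `raise ModuleNotFoundError(...)` raises ModuleNotFoundError.
2. `except ImportError` matches (ModuleNotFoundError is a subclass of ImportError) → out = 17.
3. `except Exception` is not reached.
Result: 17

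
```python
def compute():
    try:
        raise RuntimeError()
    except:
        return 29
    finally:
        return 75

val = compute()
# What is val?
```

Step-by-step execution trace:
1. `compute()` enters try: `raise RuntimeError()` raises RuntimeError.
2. bare `except` matches → `return 29` sets pending return value 29.
3. Before returning, `finally: return 75` runs and overrides the pending return.
4. compute() returns 75 → val = 75.
Result: 75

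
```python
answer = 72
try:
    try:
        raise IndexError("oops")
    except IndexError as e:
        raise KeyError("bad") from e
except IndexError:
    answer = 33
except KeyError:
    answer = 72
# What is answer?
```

Step-by-step execution trace:
1. Inner try raises IndexError; inner `except IndexError as e` catches it.
2. `raise KeyError(...) from e` raises KeyError (IndexError is attached as __cause__, but only KeyError is active).
3. Outer `except IndexError` does not match KeyError; skipped.
4. Outer `except KeyError` matches → answer = 72.
Result: 72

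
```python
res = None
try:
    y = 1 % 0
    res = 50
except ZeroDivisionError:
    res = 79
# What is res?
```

Step-by-step execution trace:
1. `y = 1 % 0` raises ZeroDivisionError.
2. `res = 50` is not reached.
3. `except ZeroDivisionError` matches → res = 79.
Result: 79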